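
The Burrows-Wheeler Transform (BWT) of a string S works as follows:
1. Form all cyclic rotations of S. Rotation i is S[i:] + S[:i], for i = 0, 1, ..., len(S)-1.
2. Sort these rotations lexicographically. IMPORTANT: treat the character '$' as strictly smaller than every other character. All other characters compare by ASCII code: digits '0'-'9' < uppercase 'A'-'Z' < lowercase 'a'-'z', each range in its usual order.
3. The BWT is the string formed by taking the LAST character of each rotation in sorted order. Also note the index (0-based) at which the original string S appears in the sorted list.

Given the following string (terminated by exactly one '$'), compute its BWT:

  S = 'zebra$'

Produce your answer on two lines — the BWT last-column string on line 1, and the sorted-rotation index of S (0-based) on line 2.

Answer: arezb$
5

Derivation:
All 6 rotations (rotation i = S[i:]+S[:i]):
  rot[0] = zebra$
  rot[1] = ebra$z
  rot[2] = bra$ze
  rot[3] = ra$zeb
  rot[4] = a$zebr
  rot[5] = $zebra
Sorted (with $ < everything):
  sorted[0] = $zebra  (last char: 'a')
  sorted[1] = a$zebr  (last char: 'r')
  sorted[2] = bra$ze  (last char: 'e')
  sorted[3] = ebra$z  (last char: 'z')
  sorted[4] = ra$zeb  (last char: 'b')
  sorted[5] = zebra$  (last char: '$')
Last column: arezb$
Original string S is at sorted index 5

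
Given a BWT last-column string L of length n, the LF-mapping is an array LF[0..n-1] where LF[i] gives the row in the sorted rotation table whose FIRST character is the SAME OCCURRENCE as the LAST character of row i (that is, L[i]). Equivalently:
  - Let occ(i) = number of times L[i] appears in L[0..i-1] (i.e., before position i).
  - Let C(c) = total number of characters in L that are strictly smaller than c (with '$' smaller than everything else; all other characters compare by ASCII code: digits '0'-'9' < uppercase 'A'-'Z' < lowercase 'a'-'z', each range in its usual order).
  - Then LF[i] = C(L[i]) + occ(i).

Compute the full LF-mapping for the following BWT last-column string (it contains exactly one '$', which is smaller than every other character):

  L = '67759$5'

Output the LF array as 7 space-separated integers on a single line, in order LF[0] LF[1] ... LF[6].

Answer: 3 4 5 1 6 0 2

Derivation:
Char counts: '$':1, '5':2, '6':1, '7':2, '9':1
C (first-col start): C('$')=0, C('5')=1, C('6')=3, C('7')=4, C('9')=6
L[0]='6': occ=0, LF[0]=C('6')+0=3+0=3
L[1]='7': occ=0, LF[1]=C('7')+0=4+0=4
L[2]='7': occ=1, LF[2]=C('7')+1=4+1=5
L[3]='5': occ=0, LF[3]=C('5')+0=1+0=1
L[4]='9': occ=0, LF[4]=C('9')+0=6+0=6
L[5]='$': occ=0, LF[5]=C('$')+0=0+0=0
L[6]='5': occ=1, LF[6]=C('5')+1=1+1=2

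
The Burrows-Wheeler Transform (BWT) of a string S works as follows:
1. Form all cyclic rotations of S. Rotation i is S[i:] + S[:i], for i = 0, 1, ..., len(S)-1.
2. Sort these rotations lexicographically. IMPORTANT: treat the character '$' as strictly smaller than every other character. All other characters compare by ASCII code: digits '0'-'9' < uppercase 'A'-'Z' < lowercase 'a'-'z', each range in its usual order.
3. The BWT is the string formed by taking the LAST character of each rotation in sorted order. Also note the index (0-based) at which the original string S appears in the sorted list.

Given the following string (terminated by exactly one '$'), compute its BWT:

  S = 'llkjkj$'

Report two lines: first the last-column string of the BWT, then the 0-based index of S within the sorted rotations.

All 7 rotations (rotation i = S[i:]+S[:i]):
  rot[0] = llkjkj$
  rot[1] = lkjkj$l
  rot[2] = kjkj$ll
  rot[3] = jkj$llk
  rot[4] = kj$llkj
  rot[5] = j$llkjk
  rot[6] = $llkjkj
Sorted (with $ < everything):
  sorted[0] = $llkjkj  (last char: 'j')
  sorted[1] = j$llkjk  (last char: 'k')
  sorted[2] = jkj$llk  (last char: 'k')
  sorted[3] = kj$llkj  (last char: 'j')
  sorted[4] = kjkj$ll  (last char: 'l')
  sorted[5] = lkjkj$l  (last char: 'l')
  sorted[6] = llkjkj$  (last char: '$')
Last column: jkkjll$
Original string S is at sorted index 6

Answer: jkkjll$
6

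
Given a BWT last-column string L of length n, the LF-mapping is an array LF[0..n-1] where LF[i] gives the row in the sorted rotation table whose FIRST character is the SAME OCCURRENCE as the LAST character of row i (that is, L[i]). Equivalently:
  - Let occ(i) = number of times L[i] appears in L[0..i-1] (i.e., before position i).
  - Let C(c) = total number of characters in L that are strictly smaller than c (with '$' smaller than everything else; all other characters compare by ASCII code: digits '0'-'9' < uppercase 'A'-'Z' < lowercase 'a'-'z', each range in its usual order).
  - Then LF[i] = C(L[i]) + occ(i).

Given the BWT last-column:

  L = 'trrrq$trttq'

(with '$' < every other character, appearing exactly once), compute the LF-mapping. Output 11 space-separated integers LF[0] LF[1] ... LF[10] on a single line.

Char counts: '$':1, 'q':2, 'r':4, 't':4
C (first-col start): C('$')=0, C('q')=1, C('r')=3, C('t')=7
L[0]='t': occ=0, LF[0]=C('t')+0=7+0=7
L[1]='r': occ=0, LF[1]=C('r')+0=3+0=3
L[2]='r': occ=1, LF[2]=C('r')+1=3+1=4
L[3]='r': occ=2, LF[3]=C('r')+2=3+2=5
L[4]='q': occ=0, LF[4]=C('q')+0=1+0=1
L[5]='$': occ=0, LF[5]=C('$')+0=0+0=0
L[6]='t': occ=1, LF[6]=C('t')+1=7+1=8
L[7]='r': occ=3, LF[7]=C('r')+3=3+3=6
L[8]='t': occ=2, LF[8]=C('t')+2=7+2=9
L[9]='t': occ=3, LF[9]=C('t')+3=7+3=10
L[10]='q': occ=1, LF[10]=C('q')+1=1+1=2

Answer: 7 3 4 5 1 0 8 6 9 10 2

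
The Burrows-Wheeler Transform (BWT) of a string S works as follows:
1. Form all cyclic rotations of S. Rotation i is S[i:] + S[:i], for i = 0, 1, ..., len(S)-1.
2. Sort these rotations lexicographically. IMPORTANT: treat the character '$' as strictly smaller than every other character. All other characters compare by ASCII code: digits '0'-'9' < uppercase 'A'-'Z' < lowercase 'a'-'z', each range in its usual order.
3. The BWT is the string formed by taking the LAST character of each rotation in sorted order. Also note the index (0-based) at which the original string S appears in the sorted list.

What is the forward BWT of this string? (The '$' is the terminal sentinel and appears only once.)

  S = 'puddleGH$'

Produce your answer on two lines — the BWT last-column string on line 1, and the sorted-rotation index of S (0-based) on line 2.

All 9 rotations (rotation i = S[i:]+S[:i]):
  rot[0] = puddleGH$
  rot[1] = uddleGH$p
  rot[2] = ddleGH$pu
  rot[3] = dleGH$pud
  rot[4] = leGH$pudd
  rot[5] = eGH$puddl
  rot[6] = GH$puddle
  rot[7] = H$puddleG
  rot[8] = $puddleGH
Sorted (with $ < everything):
  sorted[0] = $puddleGH  (last char: 'H')
  sorted[1] = GH$puddle  (last char: 'e')
  sorted[2] = H$puddleG  (last char: 'G')
  sorted[3] = ddleGH$pu  (last char: 'u')
  sorted[4] = dleGH$pud  (last char: 'd')
  sorted[5] = eGH$puddl  (last char: 'l')
  sorted[6] = leGH$pudd  (last char: 'd')
  sorted[7] = puddleGH$  (last char: '$')
  sorted[8] = uddleGH$p  (last char: 'p')
Last column: HeGudld$p
Original string S is at sorted index 7

Answer: HeGudld$p
7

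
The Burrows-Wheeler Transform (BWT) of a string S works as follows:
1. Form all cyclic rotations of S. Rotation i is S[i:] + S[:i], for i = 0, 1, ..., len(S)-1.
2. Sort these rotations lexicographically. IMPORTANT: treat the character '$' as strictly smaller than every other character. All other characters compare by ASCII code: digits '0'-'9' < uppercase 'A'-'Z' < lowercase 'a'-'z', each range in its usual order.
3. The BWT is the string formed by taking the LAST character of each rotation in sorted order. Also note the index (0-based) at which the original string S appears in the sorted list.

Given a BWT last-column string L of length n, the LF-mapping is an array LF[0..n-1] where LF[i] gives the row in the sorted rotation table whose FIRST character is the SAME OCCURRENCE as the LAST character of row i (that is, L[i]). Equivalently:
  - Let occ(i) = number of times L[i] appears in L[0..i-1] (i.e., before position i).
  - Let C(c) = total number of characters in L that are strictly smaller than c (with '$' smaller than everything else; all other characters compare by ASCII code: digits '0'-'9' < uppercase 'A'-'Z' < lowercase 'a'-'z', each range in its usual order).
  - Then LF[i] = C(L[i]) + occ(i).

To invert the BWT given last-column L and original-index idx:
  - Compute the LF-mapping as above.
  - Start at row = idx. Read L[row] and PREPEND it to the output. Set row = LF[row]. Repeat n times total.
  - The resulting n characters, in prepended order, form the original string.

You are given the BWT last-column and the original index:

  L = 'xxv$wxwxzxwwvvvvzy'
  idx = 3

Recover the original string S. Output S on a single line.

Answer: vxwwvxwxvvxvyzzwx$

Derivation:
LF mapping: 10 11 1 0 6 12 7 13 16 14 8 9 2 3 4 5 17 15
Walk LF starting at row 3, prepending L[row]:
  step 1: row=3, L[3]='$', prepend. Next row=LF[3]=0
  step 2: row=0, L[0]='x', prepend. Next row=LF[0]=10
  step 3: row=10, L[10]='w', prepend. Next row=LF[10]=8
  step 4: row=8, L[8]='z', prepend. Next row=LF[8]=16
  step 5: row=16, L[16]='z', prepend. Next row=LF[16]=17
  step 6: row=17, L[17]='y', prepend. Next row=LF[17]=15
  step 7: row=15, L[15]='v', prepend. Next row=LF[15]=5
  step 8: row=5, L[5]='x', prepend. Next row=LF[5]=12
  step 9: row=12, L[12]='v', prepend. Next row=LF[12]=2
  step 10: row=2, L[2]='v', prepend. Next row=LF[2]=1
  step 11: row=1, L[1]='x', prepend. Next row=LF[1]=11
  step 12: row=11, L[11]='w', prepend. Next row=LF[11]=9
  step 13: row=9, L[9]='x', prepend. Next row=LF[9]=14
  step 14: row=14, L[14]='v', prepend. Next row=LF[14]=4
  step 15: row=4, L[4]='w', prepend. Next row=LF[4]=6
  step 16: row=6, L[6]='w', prepend. Next row=LF[6]=7
  step 17: row=7, L[7]='x', prepend. Next row=LF[7]=13
  step 18: row=13, L[13]='v', prepend. Next row=LF[13]=3
Reversed output: vxwwvxwxvvxvyzzwx$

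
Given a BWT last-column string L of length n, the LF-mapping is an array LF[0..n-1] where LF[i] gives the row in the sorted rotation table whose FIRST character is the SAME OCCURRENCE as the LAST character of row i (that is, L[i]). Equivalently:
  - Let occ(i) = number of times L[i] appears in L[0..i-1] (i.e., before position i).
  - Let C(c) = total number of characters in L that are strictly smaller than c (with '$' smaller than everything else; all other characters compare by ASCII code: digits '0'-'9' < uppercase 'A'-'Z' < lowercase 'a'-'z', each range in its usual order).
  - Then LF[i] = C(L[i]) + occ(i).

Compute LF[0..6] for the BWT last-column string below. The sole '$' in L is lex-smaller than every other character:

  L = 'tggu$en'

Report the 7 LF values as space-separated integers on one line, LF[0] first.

Answer: 5 2 3 6 0 1 4

Derivation:
Char counts: '$':1, 'e':1, 'g':2, 'n':1, 't':1, 'u':1
C (first-col start): C('$')=0, C('e')=1, C('g')=2, C('n')=4, C('t')=5, C('u')=6
L[0]='t': occ=0, LF[0]=C('t')+0=5+0=5
L[1]='g': occ=0, LF[1]=C('g')+0=2+0=2
L[2]='g': occ=1, LF[2]=C('g')+1=2+1=3
L[3]='u': occ=0, LF[3]=C('u')+0=6+0=6
L[4]='$': occ=0, LF[4]=C('$')+0=0+0=0
L[5]='e': occ=0, LF[5]=C('e')+0=1+0=1
L[6]='n': occ=0, LF[6]=C('n')+0=4+0=4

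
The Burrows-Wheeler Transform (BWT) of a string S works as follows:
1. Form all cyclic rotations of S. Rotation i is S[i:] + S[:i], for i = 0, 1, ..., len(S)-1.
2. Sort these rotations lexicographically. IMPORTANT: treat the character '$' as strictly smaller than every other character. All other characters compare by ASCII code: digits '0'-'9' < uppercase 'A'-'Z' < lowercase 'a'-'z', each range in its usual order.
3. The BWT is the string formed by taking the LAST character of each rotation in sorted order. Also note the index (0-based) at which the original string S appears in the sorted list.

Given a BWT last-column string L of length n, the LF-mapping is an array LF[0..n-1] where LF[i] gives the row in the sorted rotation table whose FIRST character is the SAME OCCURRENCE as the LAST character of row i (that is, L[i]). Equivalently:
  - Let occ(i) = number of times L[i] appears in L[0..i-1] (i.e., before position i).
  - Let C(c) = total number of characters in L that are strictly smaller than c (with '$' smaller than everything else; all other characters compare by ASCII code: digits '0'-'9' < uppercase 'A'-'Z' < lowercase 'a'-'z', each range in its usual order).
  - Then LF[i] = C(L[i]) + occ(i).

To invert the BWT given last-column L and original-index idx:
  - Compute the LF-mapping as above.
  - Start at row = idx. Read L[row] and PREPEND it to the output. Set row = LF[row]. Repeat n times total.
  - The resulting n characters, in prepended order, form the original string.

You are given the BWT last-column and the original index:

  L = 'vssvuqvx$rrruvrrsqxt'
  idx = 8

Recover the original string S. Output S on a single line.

Answer: sqrtxxrvrsqvuursvrv$

Derivation:
LF mapping: 14 8 9 15 12 1 16 18 0 3 4 5 13 17 6 7 10 2 19 11
Walk LF starting at row 8, prepending L[row]:
  step 1: row=8, L[8]='$', prepend. Next row=LF[8]=0
  step 2: row=0, L[0]='v', prepend. Next row=LF[0]=14
  step 3: row=14, L[14]='r', prepend. Next row=LF[14]=6
  step 4: row=6, L[6]='v', prepend. Next row=LF[6]=16
  step 5: row=16, L[16]='s', prepend. Next row=LF[16]=10
  step 6: row=10, L[10]='r', prepend. Next row=LF[10]=4
  step 7: row=4, L[4]='u', prepend. Next row=LF[4]=12
  step 8: row=12, L[12]='u', prepend. Next row=LF[12]=13
  step 9: row=13, L[13]='v', prepend. Next row=LF[13]=17
  step 10: row=17, L[17]='q', prepend. Next row=LF[17]=2
  step 11: row=2, L[2]='s', prepend. Next row=LF[2]=9
  step 12: row=9, L[9]='r', prepend. Next row=LF[9]=3
  step 13: row=3, L[3]='v', prepend. Next row=LF[3]=15
  step 14: row=15, L[15]='r', prepend. Next row=LF[15]=7
  step 15: row=7, L[7]='x', prepend. Next row=LF[7]=18
  step 16: row=18, L[18]='x', prepend. Next row=LF[18]=19
  step 17: row=19, L[19]='t', prepend. Next row=LF[19]=11
  step 18: row=11, L[11]='r', prepend. Next row=LF[11]=5
  step 19: row=5, L[5]='q', prepend. Next row=LF[5]=1
  step 20: row=1, L[1]='s', prepend. Next row=LF[1]=8
Reversed output: sqrtxxrvrsqvuursvrv$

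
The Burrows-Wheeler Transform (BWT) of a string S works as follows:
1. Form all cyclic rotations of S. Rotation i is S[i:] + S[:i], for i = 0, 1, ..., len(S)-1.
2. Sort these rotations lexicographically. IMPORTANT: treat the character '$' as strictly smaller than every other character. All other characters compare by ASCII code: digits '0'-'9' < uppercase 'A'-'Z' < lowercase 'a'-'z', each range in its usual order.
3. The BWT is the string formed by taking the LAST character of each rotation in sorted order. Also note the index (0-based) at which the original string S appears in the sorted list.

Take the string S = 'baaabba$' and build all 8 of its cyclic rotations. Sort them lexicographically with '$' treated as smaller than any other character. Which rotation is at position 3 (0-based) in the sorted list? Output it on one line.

Answer: aabba$ba

Derivation:
All 8 rotations (rotation i = S[i:]+S[:i]):
  rot[0] = baaabba$
  rot[1] = aaabba$b
  rot[2] = aabba$ba
  rot[3] = abba$baa
  rot[4] = bba$baaa
  rot[5] = ba$baaab
  rot[6] = a$baaabb
  rot[7] = $baaabba
Sorted (with $ < everything):
  sorted[0] = $baaabba
  sorted[1] = a$baaabb
  sorted[2] = aaabba$b
  sorted[3] = aabba$ba
  sorted[4] = abba$baa
  sorted[5] = ba$baaab
  sorted[6] = baaabba$
  sorted[7] = bba$baaa
sorted[3] = aabba$ba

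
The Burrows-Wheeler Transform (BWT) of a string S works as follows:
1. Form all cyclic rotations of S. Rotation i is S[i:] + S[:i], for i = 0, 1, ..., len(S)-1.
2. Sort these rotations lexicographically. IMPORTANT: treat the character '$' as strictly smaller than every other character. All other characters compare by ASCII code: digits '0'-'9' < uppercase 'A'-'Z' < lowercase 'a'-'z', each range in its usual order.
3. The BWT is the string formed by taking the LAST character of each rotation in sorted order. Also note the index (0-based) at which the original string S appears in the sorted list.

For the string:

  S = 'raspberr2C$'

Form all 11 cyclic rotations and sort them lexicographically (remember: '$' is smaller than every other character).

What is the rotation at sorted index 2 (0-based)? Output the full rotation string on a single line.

All 11 rotations (rotation i = S[i:]+S[:i]):
  rot[0] = raspberr2C$
  rot[1] = aspberr2C$r
  rot[2] = spberr2C$ra
  rot[3] = pberr2C$ras
  rot[4] = berr2C$rasp
  rot[5] = err2C$raspb
  rot[6] = rr2C$raspbe
  rot[7] = r2C$raspber
  rot[8] = 2C$raspberr
  rot[9] = C$raspberr2
  rot[10] = $raspberr2C
Sorted (with $ < everything):
  sorted[0] = $raspberr2C
  sorted[1] = 2C$raspberr
  sorted[2] = C$raspberr2
  sorted[3] = aspberr2C$r
  sorted[4] = berr2C$rasp
  sorted[5] = err2C$raspb
  sorted[6] = pberr2C$ras
  sorted[7] = r2C$raspber
  sorted[8] = raspberr2C$
  sorted[9] = rr2C$raspbe
  sorted[10] = spberr2C$ra
sorted[2] = C$raspberr2

Answer: C$raspberr2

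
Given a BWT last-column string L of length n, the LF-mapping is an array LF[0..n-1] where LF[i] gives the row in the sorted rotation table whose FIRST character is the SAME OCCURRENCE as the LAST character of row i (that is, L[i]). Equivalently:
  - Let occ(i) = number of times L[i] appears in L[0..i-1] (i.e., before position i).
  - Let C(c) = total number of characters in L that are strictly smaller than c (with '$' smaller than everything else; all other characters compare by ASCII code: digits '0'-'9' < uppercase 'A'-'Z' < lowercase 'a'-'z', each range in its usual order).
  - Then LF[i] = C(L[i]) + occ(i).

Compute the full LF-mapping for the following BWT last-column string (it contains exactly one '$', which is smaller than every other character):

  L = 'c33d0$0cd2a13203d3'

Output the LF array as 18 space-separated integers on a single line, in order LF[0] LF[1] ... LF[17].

Char counts: '$':1, '0':3, '1':1, '2':2, '3':5, 'a':1, 'c':2, 'd':3
C (first-col start): C('$')=0, C('0')=1, C('1')=4, C('2')=5, C('3')=7, C('a')=12, C('c')=13, C('d')=15
L[0]='c': occ=0, LF[0]=C('c')+0=13+0=13
L[1]='3': occ=0, LF[1]=C('3')+0=7+0=7
L[2]='3': occ=1, LF[2]=C('3')+1=7+1=8
L[3]='d': occ=0, LF[3]=C('d')+0=15+0=15
L[4]='0': occ=0, LF[4]=C('0')+0=1+0=1
L[5]='$': occ=0, LF[5]=C('$')+0=0+0=0
L[6]='0': occ=1, LF[6]=C('0')+1=1+1=2
L[7]='c': occ=1, LF[7]=C('c')+1=13+1=14
L[8]='d': occ=1, LF[8]=C('d')+1=15+1=16
L[9]='2': occ=0, LF[9]=C('2')+0=5+0=5
L[10]='a': occ=0, LF[10]=C('a')+0=12+0=12
L[11]='1': occ=0, LF[11]=C('1')+0=4+0=4
L[12]='3': occ=2, LF[12]=C('3')+2=7+2=9
L[13]='2': occ=1, LF[13]=C('2')+1=5+1=6
L[14]='0': occ=2, LF[14]=C('0')+2=1+2=3
L[15]='3': occ=3, LF[15]=C('3')+3=7+3=10
L[16]='d': occ=2, LF[16]=C('d')+2=15+2=17
L[17]='3': occ=4, LF[17]=C('3')+4=7+4=11

Answer: 13 7 8 15 1 0 2 14 16 5 12 4 9 6 3 10 17 11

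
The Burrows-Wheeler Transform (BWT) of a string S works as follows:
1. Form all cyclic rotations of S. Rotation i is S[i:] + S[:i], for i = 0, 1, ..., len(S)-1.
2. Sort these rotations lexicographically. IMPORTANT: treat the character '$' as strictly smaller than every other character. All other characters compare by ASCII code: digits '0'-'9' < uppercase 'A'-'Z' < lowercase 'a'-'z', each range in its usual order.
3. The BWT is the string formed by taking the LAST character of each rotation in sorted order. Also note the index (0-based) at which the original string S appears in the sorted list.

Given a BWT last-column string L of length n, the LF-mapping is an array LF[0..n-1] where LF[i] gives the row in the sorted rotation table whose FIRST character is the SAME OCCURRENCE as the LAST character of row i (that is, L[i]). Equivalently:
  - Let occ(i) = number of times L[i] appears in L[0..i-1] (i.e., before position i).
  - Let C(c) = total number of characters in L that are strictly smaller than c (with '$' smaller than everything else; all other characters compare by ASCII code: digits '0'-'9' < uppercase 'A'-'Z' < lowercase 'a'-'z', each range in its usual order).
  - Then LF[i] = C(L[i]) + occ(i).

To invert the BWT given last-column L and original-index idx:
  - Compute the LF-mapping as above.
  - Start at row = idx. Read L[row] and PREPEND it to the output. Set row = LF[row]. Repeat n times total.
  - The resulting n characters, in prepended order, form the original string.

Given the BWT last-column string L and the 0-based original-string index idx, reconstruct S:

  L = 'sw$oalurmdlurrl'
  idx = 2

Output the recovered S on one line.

LF mapping: 11 14 0 7 1 3 12 8 6 2 4 13 9 10 5
Walk LF starting at row 2, prepending L[row]:
  step 1: row=2, L[2]='$', prepend. Next row=LF[2]=0
  step 2: row=0, L[0]='s', prepend. Next row=LF[0]=11
  step 3: row=11, L[11]='u', prepend. Next row=LF[11]=13
  step 4: row=13, L[13]='r', prepend. Next row=LF[13]=10
  step 5: row=10, L[10]='l', prepend. Next row=LF[10]=4
  step 6: row=4, L[4]='a', prepend. Next row=LF[4]=1
  step 7: row=1, L[1]='w', prepend. Next row=LF[1]=14
  step 8: row=14, L[14]='l', prepend. Next row=LF[14]=5
  step 9: row=5, L[5]='l', prepend. Next row=LF[5]=3
  step 10: row=3, L[3]='o', prepend. Next row=LF[3]=7
  step 11: row=7, L[7]='r', prepend. Next row=LF[7]=8
  step 12: row=8, L[8]='m', prepend. Next row=LF[8]=6
  step 13: row=6, L[6]='u', prepend. Next row=LF[6]=12
  step 14: row=12, L[12]='r', prepend. Next row=LF[12]=9
  step 15: row=9, L[9]='d', prepend. Next row=LF[9]=2
Reversed output: drumrollwalrus$

Answer: drumrollwalrus$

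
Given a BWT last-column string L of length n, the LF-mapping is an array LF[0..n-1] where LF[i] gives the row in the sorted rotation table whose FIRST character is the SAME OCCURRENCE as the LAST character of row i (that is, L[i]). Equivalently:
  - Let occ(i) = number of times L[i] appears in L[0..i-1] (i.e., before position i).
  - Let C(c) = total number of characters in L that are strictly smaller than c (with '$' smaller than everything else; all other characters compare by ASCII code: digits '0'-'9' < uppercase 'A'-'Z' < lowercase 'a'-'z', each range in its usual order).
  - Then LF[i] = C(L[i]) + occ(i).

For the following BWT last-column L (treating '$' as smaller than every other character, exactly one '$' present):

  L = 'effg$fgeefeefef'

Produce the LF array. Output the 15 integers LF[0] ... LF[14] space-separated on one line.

Char counts: '$':1, 'e':6, 'f':6, 'g':2
C (first-col start): C('$')=0, C('e')=1, C('f')=7, C('g')=13
L[0]='e': occ=0, LF[0]=C('e')+0=1+0=1
L[1]='f': occ=0, LF[1]=C('f')+0=7+0=7
L[2]='f': occ=1, LF[2]=C('f')+1=7+1=8
L[3]='g': occ=0, LF[3]=C('g')+0=13+0=13
L[4]='$': occ=0, LF[4]=C('$')+0=0+0=0
L[5]='f': occ=2, LF[5]=C('f')+2=7+2=9
L[6]='g': occ=1, LF[6]=C('g')+1=13+1=14
L[7]='e': occ=1, LF[7]=C('e')+1=1+1=2
L[8]='e': occ=2, LF[8]=C('e')+2=1+2=3
L[9]='f': occ=3, LF[9]=C('f')+3=7+3=10
L[10]='e': occ=3, LF[10]=C('e')+3=1+3=4
L[11]='e': occ=4, LF[11]=C('e')+4=1+4=5
L[12]='f': occ=4, LF[12]=C('f')+4=7+4=11
L[13]='e': occ=5, LF[13]=C('e')+5=1+5=6
L[14]='f': occ=5, LF[14]=C('f')+5=7+5=12

Answer: 1 7 8 13 0 9 14 2 3 10 4 5 11 6 12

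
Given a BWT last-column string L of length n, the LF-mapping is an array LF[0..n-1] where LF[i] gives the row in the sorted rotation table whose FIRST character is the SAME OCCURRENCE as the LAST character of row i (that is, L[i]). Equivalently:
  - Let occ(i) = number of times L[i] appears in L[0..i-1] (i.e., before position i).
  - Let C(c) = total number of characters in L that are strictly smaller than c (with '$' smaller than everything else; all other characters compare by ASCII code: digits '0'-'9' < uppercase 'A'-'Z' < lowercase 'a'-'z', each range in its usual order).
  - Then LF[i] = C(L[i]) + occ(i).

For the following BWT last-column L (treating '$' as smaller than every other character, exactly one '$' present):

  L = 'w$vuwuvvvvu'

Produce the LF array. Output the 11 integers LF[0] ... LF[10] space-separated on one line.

Char counts: '$':1, 'u':3, 'v':5, 'w':2
C (first-col start): C('$')=0, C('u')=1, C('v')=4, C('w')=9
L[0]='w': occ=0, LF[0]=C('w')+0=9+0=9
L[1]='$': occ=0, LF[1]=C('$')+0=0+0=0
L[2]='v': occ=0, LF[2]=C('v')+0=4+0=4
L[3]='u': occ=0, LF[3]=C('u')+0=1+0=1
L[4]='w': occ=1, LF[4]=C('w')+1=9+1=10
L[5]='u': occ=1, LF[5]=C('u')+1=1+1=2
L[6]='v': occ=1, LF[6]=C('v')+1=4+1=5
L[7]='v': occ=2, LF[7]=C('v')+2=4+2=6
L[8]='v': occ=3, LF[8]=C('v')+3=4+3=7
L[9]='v': occ=4, LF[9]=C('v')+4=4+4=8
L[10]='u': occ=2, LF[10]=C('u')+2=1+2=3

Answer: 9 0 4 1 10 2 5 6 7 8 3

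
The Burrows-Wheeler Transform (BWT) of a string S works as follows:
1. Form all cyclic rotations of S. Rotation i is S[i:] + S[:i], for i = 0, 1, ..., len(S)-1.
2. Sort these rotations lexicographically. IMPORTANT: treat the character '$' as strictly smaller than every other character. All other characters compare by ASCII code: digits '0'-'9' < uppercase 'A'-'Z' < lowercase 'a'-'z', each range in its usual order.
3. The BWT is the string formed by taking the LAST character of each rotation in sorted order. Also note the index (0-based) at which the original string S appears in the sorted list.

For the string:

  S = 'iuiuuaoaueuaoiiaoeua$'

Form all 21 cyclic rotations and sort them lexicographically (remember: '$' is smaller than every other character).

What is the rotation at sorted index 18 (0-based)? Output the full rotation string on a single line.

All 21 rotations (rotation i = S[i:]+S[:i]):
  rot[0] = iuiuuaoaueuaoiiaoeua$
  rot[1] = uiuuaoaueuaoiiaoeua$i
  rot[2] = iuuaoaueuaoiiaoeua$iu
  rot[3] = uuaoaueuaoiiaoeua$iui
  rot[4] = uaoaueuaoiiaoeua$iuiu
  rot[5] = aoaueuaoiiaoeua$iuiuu
  rot[6] = oaueuaoiiaoeua$iuiuua
  rot[7] = aueuaoiiaoeua$iuiuuao
  rot[8] = ueuaoiiaoeua$iuiuuaoa
  rot[9] = euaoiiaoeua$iuiuuaoau
  rot[10] = uaoiiaoeua$iuiuuaoaue
  rot[11] = aoiiaoeua$iuiuuaoaueu
  rot[12] = oiiaoeua$iuiuuaoaueua
  rot[13] = iiaoeua$iuiuuaoaueuao
  rot[14] = iaoeua$iuiuuaoaueuaoi
  rot[15] = aoeua$iuiuuaoaueuaoii
  rot[16] = oeua$iuiuuaoaueuaoiia
  rot[17] = eua$iuiuuaoaueuaoiiao
  rot[18] = ua$iuiuuaoaueuaoiiaoe
  rot[19] = a$iuiuuaoaueuaoiiaoeu
  rot[20] = $iuiuuaoaueuaoiiaoeua
Sorted (with $ < everything):
  sorted[0] = $iuiuuaoaueuaoiiaoeua
  sorted[1] = a$iuiuuaoaueuaoiiaoeu
  sorted[2] = aoaueuaoiiaoeua$iuiuu
  sorted[3] = aoeua$iuiuuaoaueuaoii
  sorted[4] = aoiiaoeua$iuiuuaoaueu
  sorted[5] = aueuaoiiaoeua$iuiuuao
  sorted[6] = eua$iuiuuaoaueuaoiiao
  sorted[7] = euaoiiaoeua$iuiuuaoau
  sorted[8] = iaoeua$iuiuuaoaueuaoi
  sorted[9] = iiaoeua$iuiuuaoaueuao
  sorted[10] = iuiuuaoaueuaoiiaoeua$
  sorted[11] = iuuaoaueuaoiiaoeua$iu
  sorted[12] = oaueuaoiiaoeua$iuiuua
  sorted[13] = oeua$iuiuuaoaueuaoiia
  sorted[14] = oiiaoeua$iuiuuaoaueua
  sorted[15] = ua$iuiuuaoaueuaoiiaoe
  sorted[16] = uaoaueuaoiiaoeua$iuiu
  sorted[17] = uaoiiaoeua$iuiuuaoaue
  sorted[18] = ueuaoiiaoeua$iuiuuaoa
  sorted[19] = uiuuaoaueuaoiiaoeua$i
  sorted[20] = uuaoaueuaoiiaoeua$iui
sorted[18] = ueuaoiiaoeua$iuiuuaoa

Answer: ueuaoiiaoeua$iuiuuaoa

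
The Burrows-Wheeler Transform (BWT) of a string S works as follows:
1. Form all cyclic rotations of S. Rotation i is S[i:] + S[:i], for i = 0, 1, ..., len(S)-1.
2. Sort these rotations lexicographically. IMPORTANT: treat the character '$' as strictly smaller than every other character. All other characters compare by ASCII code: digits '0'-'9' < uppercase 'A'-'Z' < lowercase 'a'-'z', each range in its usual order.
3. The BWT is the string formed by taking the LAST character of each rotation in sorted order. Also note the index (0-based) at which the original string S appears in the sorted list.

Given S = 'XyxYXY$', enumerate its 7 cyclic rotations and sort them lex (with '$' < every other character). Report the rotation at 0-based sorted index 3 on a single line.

Answer: Y$XyxYX

Derivation:
All 7 rotations (rotation i = S[i:]+S[:i]):
  rot[0] = XyxYXY$
  rot[1] = yxYXY$X
  rot[2] = xYXY$Xy
  rot[3] = YXY$Xyx
  rot[4] = XY$XyxY
  rot[5] = Y$XyxYX
  rot[6] = $XyxYXY
Sorted (with $ < everything):
  sorted[0] = $XyxYXY
  sorted[1] = XY$XyxY
  sorted[2] = XyxYXY$
  sorted[3] = Y$XyxYX
  sorted[4] = YXY$Xyx
  sorted[5] = xYXY$Xy
  sorted[6] = yxYXY$X
sorted[3] = Y$XyxYX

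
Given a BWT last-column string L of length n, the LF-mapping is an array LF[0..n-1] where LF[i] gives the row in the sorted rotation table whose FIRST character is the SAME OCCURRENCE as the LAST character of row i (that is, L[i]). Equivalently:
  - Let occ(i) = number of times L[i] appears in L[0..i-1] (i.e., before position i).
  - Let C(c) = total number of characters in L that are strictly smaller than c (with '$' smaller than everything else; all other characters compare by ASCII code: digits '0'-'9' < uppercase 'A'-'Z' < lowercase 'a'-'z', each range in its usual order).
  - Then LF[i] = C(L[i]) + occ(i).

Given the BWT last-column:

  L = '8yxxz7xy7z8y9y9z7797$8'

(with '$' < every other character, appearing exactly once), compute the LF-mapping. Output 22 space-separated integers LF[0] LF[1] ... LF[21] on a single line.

Answer: 6 15 12 13 19 1 14 16 2 20 7 17 9 18 10 21 3 4 11 5 0 8

Derivation:
Char counts: '$':1, '7':5, '8':3, '9':3, 'x':3, 'y':4, 'z':3
C (first-col start): C('$')=0, C('7')=1, C('8')=6, C('9')=9, C('x')=12, C('y')=15, C('z')=19
L[0]='8': occ=0, LF[0]=C('8')+0=6+0=6
L[1]='y': occ=0, LF[1]=C('y')+0=15+0=15
L[2]='x': occ=0, LF[2]=C('x')+0=12+0=12
L[3]='x': occ=1, LF[3]=C('x')+1=12+1=13
L[4]='z': occ=0, LF[4]=C('z')+0=19+0=19
L[5]='7': occ=0, LF[5]=C('7')+0=1+0=1
L[6]='x': occ=2, LF[6]=C('x')+2=12+2=14
L[7]='y': occ=1, LF[7]=C('y')+1=15+1=16
L[8]='7': occ=1, LF[8]=C('7')+1=1+1=2
L[9]='z': occ=1, LF[9]=C('z')+1=19+1=20
L[10]='8': occ=1, LF[10]=C('8')+1=6+1=7
L[11]='y': occ=2, LF[11]=C('y')+2=15+2=17
L[12]='9': occ=0, LF[12]=C('9')+0=9+0=9
L[13]='y': occ=3, LF[13]=C('y')+3=15+3=18
L[14]='9': occ=1, LF[14]=C('9')+1=9+1=10
L[15]='z': occ=2, LF[15]=C('z')+2=19+2=21
L[16]='7': occ=2, LF[16]=C('7')+2=1+2=3
L[17]='7': occ=3, LF[17]=C('7')+3=1+3=4
L[18]='9': occ=2, LF[18]=C('9')+2=9+2=11
L[19]='7': occ=4, LF[19]=C('7')+4=1+4=5
L[20]='$': occ=0, LF[20]=C('$')+0=0+0=0
L[21]='8': occ=2, LF[21]=C('8')+2=6+2=8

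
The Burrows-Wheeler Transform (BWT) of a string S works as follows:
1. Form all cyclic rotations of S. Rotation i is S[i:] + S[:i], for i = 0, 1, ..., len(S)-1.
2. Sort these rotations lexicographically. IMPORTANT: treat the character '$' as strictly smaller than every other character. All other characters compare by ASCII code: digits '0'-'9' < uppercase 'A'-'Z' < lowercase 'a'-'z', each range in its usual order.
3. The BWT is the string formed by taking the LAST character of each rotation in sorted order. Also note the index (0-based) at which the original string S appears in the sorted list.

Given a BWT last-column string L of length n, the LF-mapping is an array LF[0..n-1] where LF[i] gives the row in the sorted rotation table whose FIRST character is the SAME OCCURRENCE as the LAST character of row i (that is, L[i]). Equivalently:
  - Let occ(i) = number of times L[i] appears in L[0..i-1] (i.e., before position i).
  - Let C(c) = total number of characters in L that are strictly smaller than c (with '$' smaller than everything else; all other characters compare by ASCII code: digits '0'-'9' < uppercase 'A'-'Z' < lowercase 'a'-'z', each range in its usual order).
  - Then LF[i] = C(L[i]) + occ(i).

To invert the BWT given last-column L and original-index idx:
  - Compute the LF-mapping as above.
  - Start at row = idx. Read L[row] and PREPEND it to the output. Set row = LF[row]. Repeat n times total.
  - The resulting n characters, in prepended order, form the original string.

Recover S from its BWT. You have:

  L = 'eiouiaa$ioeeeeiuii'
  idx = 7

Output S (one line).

Answer: eiuoieiiaeioaeiue$

Derivation:
LF mapping: 3 8 14 16 9 1 2 0 10 15 4 5 6 7 11 17 12 13
Walk LF starting at row 7, prepending L[row]:
  step 1: row=7, L[7]='$', prepend. Next row=LF[7]=0
  step 2: row=0, L[0]='e', prepend. Next row=LF[0]=3
  step 3: row=3, L[3]='u', prepend. Next row=LF[3]=16
  step 4: row=16, L[16]='i', prepend. Next row=LF[16]=12
  step 5: row=12, L[12]='e', prepend. Next row=LF[12]=6
  step 6: row=6, L[6]='a', prepend. Next row=LF[6]=2
  step 7: row=2, L[2]='o', prepend. Next row=LF[2]=14
  step 8: row=14, L[14]='i', prepend. Next row=LF[14]=11
  step 9: row=11, L[11]='e', prepend. Next row=LF[11]=5
  step 10: row=5, L[5]='a', prepend. Next row=LF[5]=1
  step 11: row=1, L[1]='i', prepend. Next row=LF[1]=8
  step 12: row=8, L[8]='i', prepend. Next row=LF[8]=10
  step 13: row=10, L[10]='e', prepend. Next row=LF[10]=4
  step 14: row=4, L[4]='i', prepend. Next row=LF[4]=9
  step 15: row=9, L[9]='o', prepend. Next row=LF[9]=15
  step 16: row=15, L[15]='u', prepend. Next row=LF[15]=17
  step 17: row=17, L[17]='i', prepend. Next row=LF[17]=13
  step 18: row=13, L[13]='e', prepend. Next row=LF[13]=7
Reversed output: eiuoieiiaeioaeiue$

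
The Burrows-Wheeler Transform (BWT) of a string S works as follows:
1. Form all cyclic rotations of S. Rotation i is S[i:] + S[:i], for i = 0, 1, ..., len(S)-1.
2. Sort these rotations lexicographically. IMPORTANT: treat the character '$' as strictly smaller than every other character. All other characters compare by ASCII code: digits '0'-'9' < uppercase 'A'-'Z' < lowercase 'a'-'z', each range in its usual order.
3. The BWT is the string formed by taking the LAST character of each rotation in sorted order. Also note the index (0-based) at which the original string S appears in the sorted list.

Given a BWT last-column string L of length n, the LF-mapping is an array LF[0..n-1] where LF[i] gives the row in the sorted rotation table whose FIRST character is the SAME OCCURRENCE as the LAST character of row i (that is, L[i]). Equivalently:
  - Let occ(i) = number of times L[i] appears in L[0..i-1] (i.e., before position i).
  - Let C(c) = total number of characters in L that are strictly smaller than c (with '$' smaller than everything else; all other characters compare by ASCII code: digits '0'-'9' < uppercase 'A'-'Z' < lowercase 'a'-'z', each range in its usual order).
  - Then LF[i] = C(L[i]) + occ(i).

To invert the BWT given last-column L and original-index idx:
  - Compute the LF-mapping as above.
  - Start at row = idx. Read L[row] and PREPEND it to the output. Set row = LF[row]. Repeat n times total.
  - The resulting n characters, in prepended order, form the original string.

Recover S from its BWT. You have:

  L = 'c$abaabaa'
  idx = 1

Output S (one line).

Answer: aaabbaac$

Derivation:
LF mapping: 8 0 1 6 2 3 7 4 5
Walk LF starting at row 1, prepending L[row]:
  step 1: row=1, L[1]='$', prepend. Next row=LF[1]=0
  step 2: row=0, L[0]='c', prepend. Next row=LF[0]=8
  step 3: row=8, L[8]='a', prepend. Next row=LF[8]=5
  step 4: row=5, L[5]='a', prepend. Next row=LF[5]=3
  step 5: row=3, L[3]='b', prepend. Next row=LF[3]=6
  step 6: row=6, L[6]='b', prepend. Next row=LF[6]=7
  step 7: row=7, L[7]='a', prepend. Next row=LF[7]=4
  step 8: row=4, L[4]='a', prepend. Next row=LF[4]=2
  step 9: row=2, L[2]='a', prepend. Next row=LF[2]=1
Reversed output: aaabbaac$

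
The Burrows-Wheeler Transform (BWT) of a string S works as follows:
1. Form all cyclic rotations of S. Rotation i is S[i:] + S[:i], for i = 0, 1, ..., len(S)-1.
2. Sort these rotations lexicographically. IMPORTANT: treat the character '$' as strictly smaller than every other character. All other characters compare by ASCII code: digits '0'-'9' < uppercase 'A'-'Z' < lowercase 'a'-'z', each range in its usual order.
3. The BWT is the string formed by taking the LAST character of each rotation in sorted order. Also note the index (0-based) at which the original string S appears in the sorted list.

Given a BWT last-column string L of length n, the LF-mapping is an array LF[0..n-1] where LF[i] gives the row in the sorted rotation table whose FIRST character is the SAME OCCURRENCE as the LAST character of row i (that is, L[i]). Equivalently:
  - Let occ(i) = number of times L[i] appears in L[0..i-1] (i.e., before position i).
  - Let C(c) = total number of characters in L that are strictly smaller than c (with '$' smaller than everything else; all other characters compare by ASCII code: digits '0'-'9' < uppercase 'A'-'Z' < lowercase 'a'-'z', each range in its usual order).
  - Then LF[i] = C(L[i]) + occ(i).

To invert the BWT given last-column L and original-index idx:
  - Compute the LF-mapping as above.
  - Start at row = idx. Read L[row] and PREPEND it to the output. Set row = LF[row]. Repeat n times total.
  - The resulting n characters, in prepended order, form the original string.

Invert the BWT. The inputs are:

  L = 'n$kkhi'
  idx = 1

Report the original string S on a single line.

LF mapping: 5 0 3 4 1 2
Walk LF starting at row 1, prepending L[row]:
  step 1: row=1, L[1]='$', prepend. Next row=LF[1]=0
  step 2: row=0, L[0]='n', prepend. Next row=LF[0]=5
  step 3: row=5, L[5]='i', prepend. Next row=LF[5]=2
  step 4: row=2, L[2]='k', prepend. Next row=LF[2]=3
  step 5: row=3, L[3]='k', prepend. Next row=LF[3]=4
  step 6: row=4, L[4]='h', prepend. Next row=LF[4]=1
Reversed output: hkkin$

Answer: hkkin$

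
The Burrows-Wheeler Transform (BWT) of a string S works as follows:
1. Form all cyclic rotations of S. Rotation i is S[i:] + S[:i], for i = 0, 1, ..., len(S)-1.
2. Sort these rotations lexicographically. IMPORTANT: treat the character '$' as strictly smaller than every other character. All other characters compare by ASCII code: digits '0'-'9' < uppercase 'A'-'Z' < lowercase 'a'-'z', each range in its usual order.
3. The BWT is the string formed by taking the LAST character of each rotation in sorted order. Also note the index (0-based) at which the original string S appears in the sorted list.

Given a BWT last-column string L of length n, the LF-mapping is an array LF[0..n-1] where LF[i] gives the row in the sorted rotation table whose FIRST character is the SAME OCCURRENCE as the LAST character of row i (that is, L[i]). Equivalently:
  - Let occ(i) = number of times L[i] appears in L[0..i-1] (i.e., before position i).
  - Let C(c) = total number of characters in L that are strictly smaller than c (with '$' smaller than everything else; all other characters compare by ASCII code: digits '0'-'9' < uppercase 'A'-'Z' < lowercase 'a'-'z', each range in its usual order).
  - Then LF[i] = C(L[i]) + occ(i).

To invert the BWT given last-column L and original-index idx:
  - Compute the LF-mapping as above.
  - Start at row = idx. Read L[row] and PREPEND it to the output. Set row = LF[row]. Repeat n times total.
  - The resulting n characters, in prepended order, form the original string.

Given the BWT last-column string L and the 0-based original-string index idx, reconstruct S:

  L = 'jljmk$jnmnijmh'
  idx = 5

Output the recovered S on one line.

LF mapping: 3 8 4 9 7 0 5 12 10 13 2 6 11 1
Walk LF starting at row 5, prepending L[row]:
  step 1: row=5, L[5]='$', prepend. Next row=LF[5]=0
  step 2: row=0, L[0]='j', prepend. Next row=LF[0]=3
  step 3: row=3, L[3]='m', prepend. Next row=LF[3]=9
  step 4: row=9, L[9]='n', prepend. Next row=LF[9]=13
  step 5: row=13, L[13]='h', prepend. Next row=LF[13]=1
  step 6: row=1, L[1]='l', prepend. Next row=LF[1]=8
  step 7: row=8, L[8]='m', prepend. Next row=LF[8]=10
  step 8: row=10, L[10]='i', prepend. Next row=LF[10]=2
  step 9: row=2, L[2]='j', prepend. Next row=LF[2]=4
  step 10: row=4, L[4]='k', prepend. Next row=LF[4]=7
  step 11: row=7, L[7]='n', prepend. Next row=LF[7]=12
  step 12: row=12, L[12]='m', prepend. Next row=LF[12]=11
  step 13: row=11, L[11]='j', prepend. Next row=LF[11]=6
  step 14: row=6, L[6]='j', prepend. Next row=LF[6]=5
Reversed output: jjmnkjimlhnmj$

Answer: jjmnkjimlhnmj$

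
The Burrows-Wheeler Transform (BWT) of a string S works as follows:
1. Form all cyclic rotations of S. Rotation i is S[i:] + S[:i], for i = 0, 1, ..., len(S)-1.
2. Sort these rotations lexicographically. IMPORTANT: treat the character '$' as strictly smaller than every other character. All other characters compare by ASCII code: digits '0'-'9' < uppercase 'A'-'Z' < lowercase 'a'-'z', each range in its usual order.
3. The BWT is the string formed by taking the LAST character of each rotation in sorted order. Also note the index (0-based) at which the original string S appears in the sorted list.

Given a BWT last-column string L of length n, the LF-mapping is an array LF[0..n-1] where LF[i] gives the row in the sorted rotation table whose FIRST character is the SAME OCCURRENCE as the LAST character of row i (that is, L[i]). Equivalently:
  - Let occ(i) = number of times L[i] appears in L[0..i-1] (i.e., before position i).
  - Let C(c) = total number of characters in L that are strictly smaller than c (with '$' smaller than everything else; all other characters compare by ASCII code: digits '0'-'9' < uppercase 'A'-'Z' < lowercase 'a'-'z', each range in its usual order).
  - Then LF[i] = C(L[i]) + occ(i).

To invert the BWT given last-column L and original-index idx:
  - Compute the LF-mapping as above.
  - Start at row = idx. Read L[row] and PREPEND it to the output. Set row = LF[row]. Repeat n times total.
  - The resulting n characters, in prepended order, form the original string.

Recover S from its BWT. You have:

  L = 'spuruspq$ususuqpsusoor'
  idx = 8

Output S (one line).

LF mapping: 10 3 16 8 17 11 4 6 0 18 12 19 13 20 7 5 14 21 15 1 2 9
Walk LF starting at row 8, prepending L[row]:
  step 1: row=8, L[8]='$', prepend. Next row=LF[8]=0
  step 2: row=0, L[0]='s', prepend. Next row=LF[0]=10
  step 3: row=10, L[10]='s', prepend. Next row=LF[10]=12
  step 4: row=12, L[12]='s', prepend. Next row=LF[12]=13
  step 5: row=13, L[13]='u', prepend. Next row=LF[13]=20
  step 6: row=20, L[20]='o', prepend. Next row=LF[20]=2
  step 7: row=2, L[2]='u', prepend. Next row=LF[2]=16
  step 8: row=16, L[16]='s', prepend. Next row=LF[16]=14
  step 9: row=14, L[14]='q', prepend. Next row=LF[14]=7
  step 10: row=7, L[7]='q', prepend. Next row=LF[7]=6
  step 11: row=6, L[6]='p', prepend. Next row=LF[6]=4
  step 12: row=4, L[4]='u', prepend. Next row=LF[4]=17
  step 13: row=17, L[17]='u', prepend. Next row=LF[17]=21
  step 14: row=21, L[21]='r', prepend. Next row=LF[21]=9
  step 15: row=9, L[9]='u', prepend. Next row=LF[9]=18
  step 16: row=18, L[18]='s', prepend. Next row=LF[18]=15
  step 17: row=15, L[15]='p', prepend. Next row=LF[15]=5
  step 18: row=5, L[5]='s', prepend. Next row=LF[5]=11
  step 19: row=11, L[11]='u', prepend. Next row=LF[11]=19
  step 20: row=19, L[19]='o', prepend. Next row=LF[19]=1
  step 21: row=1, L[1]='p', prepend. Next row=LF[1]=3
  step 22: row=3, L[3]='r', prepend. Next row=LF[3]=8
Reversed output: rpouspsuruupqqsuousss$

Answer: rpouspsuruupqqsuousss$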